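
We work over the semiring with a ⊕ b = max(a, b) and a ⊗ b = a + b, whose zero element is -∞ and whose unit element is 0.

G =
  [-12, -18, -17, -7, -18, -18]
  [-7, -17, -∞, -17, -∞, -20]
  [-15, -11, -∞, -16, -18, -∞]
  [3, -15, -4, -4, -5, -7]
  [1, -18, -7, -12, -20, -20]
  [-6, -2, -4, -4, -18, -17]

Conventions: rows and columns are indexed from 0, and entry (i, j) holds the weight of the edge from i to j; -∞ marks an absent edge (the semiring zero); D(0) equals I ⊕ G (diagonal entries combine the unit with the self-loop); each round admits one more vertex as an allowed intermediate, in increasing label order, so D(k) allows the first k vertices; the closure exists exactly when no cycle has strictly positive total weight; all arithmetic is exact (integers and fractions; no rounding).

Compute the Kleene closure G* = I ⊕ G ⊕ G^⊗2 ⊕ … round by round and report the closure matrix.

D(0):
  [0, -18, -17, -7, -18, -18]
  [-7, 0, -∞, -17, -∞, -20]
  [-15, -11, 0, -16, -18, -∞]
  [3, -15, -4, 0, -5, -7]
  [1, -18, -7, -12, 0, -20]
  [-6, -2, -4, -4, -18, 0]
D(1):
  [0, -18, -17, -7, -18, -18]
  [-7, 0, -24, -14, -25, -20]
  [-15, -11, 0, -16, -18, -33]
  [3, -15, -4, 0, -5, -7]
  [1, -17, -7, -6, 0, -17]
  [-6, -2, -4, -4, -18, 0]
D(2):
  [0, -18, -17, -7, -18, -18]
  [-7, 0, -24, -14, -25, -20]
  [-15, -11, 0, -16, -18, -31]
  [3, -15, -4, 0, -5, -7]
  [1, -17, -7, -6, 0, -17]
  [-6, -2, -4, -4, -18, 0]
D(3):
  [0, -18, -17, -7, -18, -18]
  [-7, 0, -24, -14, -25, -20]
  [-15, -11, 0, -16, -18, -31]
  [3, -15, -4, 0, -5, -7]
  [1, -17, -7, -6, 0, -17]
  [-6, -2, -4, -4, -18, 0]
D(4):
  [0, -18, -11, -7, -12, -14]
  [-7, 0, -18, -14, -19, -20]
  [-13, -11, 0, -16, -18, -23]
  [3, -15, -4, 0, -5, -7]
  [1, -17, -7, -6, 0, -13]
  [-1, -2, -4, -4, -9, 0]
D(5):
  [0, -18, -11, -7, -12, -14]
  [-7, 0, -18, -14, -19, -20]
  [-13, -11, 0, -16, -18, -23]
  [3, -15, -4, 0, -5, -7]
  [1, -17, -7, -6, 0, -13]
  [-1, -2, -4, -4, -9, 0]
D(6):
  [0, -16, -11, -7, -12, -14]
  [-7, 0, -18, -14, -19, -20]
  [-13, -11, 0, -16, -18, -23]
  [3, -9, -4, 0, -5, -7]
  [1, -15, -7, -6, 0, -13]
  [-1, -2, -4, -4, -9, 0]
Answer: G* = [[0, -16, -11, -7, -12, -14], [-7, 0, -18, -14, -19, -20], [-13, -11, 0, -16, -18, -23], [3, -9, -4, 0, -5, -7], [1, -15, -7, -6, 0, -13], [-1, -2, -4, -4, -9, 0]]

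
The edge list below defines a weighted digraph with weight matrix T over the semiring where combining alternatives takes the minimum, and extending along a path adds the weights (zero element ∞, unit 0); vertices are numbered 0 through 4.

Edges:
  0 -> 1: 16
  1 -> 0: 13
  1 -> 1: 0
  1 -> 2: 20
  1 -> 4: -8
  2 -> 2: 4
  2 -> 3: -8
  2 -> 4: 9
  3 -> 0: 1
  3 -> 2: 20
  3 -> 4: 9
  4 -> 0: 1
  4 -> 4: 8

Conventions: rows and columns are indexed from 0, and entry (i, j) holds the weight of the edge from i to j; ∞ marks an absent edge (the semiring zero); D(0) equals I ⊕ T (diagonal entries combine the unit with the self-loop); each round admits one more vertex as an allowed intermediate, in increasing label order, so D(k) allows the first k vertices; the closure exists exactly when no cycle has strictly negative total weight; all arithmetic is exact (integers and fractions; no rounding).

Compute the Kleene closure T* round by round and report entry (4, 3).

D(0):
  [0, 16, ∞, ∞, ∞]
  [13, 0, 20, ∞, -8]
  [∞, ∞, 0, -8, 9]
  [1, ∞, 20, 0, 9]
  [1, ∞, ∞, ∞, 0]
D(1):
  [0, 16, ∞, ∞, ∞]
  [13, 0, 20, ∞, -8]
  [∞, ∞, 0, -8, 9]
  [1, 17, 20, 0, 9]
  [1, 17, ∞, ∞, 0]
D(2):
  [0, 16, 36, ∞, 8]
  [13, 0, 20, ∞, -8]
  [∞, ∞, 0, -8, 9]
  [1, 17, 20, 0, 9]
  [1, 17, 37, ∞, 0]
D(3):
  [0, 16, 36, 28, 8]
  [13, 0, 20, 12, -8]
  [∞, ∞, 0, -8, 9]
  [1, 17, 20, 0, 9]
  [1, 17, 37, 29, 0]
D(4):
  [0, 16, 36, 28, 8]
  [13, 0, 20, 12, -8]
  [-7, 9, 0, -8, 1]
  [1, 17, 20, 0, 9]
  [1, 17, 37, 29, 0]
D(5):
  [0, 16, 36, 28, 8]
  [-7, 0, 20, 12, -8]
  [-7, 9, 0, -8, 1]
  [1, 17, 20, 0, 9]
  [1, 17, 37, 29, 0]
Answer: T*[4][3] = 29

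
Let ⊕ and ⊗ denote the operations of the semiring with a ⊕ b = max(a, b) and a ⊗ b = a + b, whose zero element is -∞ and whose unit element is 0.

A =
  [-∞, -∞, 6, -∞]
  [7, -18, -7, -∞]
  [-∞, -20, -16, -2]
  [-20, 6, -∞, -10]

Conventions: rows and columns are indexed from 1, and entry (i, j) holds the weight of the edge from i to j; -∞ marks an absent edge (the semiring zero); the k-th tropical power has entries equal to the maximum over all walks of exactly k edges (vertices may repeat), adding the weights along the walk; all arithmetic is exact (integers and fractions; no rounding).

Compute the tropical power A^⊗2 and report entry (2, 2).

A^⊗2:
  [-∞, -14, -10, 4]
  [-11, -27, 13, -9]
  [-13, 4, -27, -12]
  [13, -4, -1, -20]
Key observation: the optimum is the walk 2->3->2, with weight (-7) + (-20) = -27.
Optimal value attained by: walk 2->3->2.
Answer: (A^⊗2)[2][2] = -27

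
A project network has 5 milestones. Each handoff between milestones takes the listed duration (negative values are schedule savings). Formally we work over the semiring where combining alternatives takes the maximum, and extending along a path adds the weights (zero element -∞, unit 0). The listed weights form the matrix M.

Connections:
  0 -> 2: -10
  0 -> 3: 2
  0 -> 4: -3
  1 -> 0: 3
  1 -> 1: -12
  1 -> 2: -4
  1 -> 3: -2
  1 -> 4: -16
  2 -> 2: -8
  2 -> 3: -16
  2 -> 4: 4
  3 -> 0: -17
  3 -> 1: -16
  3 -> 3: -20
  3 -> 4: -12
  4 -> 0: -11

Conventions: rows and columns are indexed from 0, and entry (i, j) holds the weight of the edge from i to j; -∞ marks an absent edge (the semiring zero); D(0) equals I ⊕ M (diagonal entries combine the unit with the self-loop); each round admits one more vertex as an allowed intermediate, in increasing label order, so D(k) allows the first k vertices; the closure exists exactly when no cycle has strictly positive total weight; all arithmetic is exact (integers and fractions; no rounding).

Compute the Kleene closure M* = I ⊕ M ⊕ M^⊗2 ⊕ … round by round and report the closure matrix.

D(0):
  [0, -∞, -10, 2, -3]
  [3, 0, -4, -2, -16]
  [-∞, -∞, 0, -16, 4]
  [-17, -16, -∞, 0, -12]
  [-11, -∞, -∞, -∞, 0]
D(1):
  [0, -∞, -10, 2, -3]
  [3, 0, -4, 5, 0]
  [-∞, -∞, 0, -16, 4]
  [-17, -16, -27, 0, -12]
  [-11, -∞, -21, -9, 0]
D(2):
  [0, -∞, -10, 2, -3]
  [3, 0, -4, 5, 0]
  [-∞, -∞, 0, -16, 4]
  [-13, -16, -20, 0, -12]
  [-11, -∞, -21, -9, 0]
D(3):
  [0, -∞, -10, 2, -3]
  [3, 0, -4, 5, 0]
  [-∞, -∞, 0, -16, 4]
  [-13, -16, -20, 0, -12]
  [-11, -∞, -21, -9, 0]
D(4):
  [0, -14, -10, 2, -3]
  [3, 0, -4, 5, 0]
  [-29, -32, 0, -16, 4]
  [-13, -16, -20, 0, -12]
  [-11, -25, -21, -9, 0]
D(5):
  [0, -14, -10, 2, -3]
  [3, 0, -4, 5, 0]
  [-7, -21, 0, -5, 4]
  [-13, -16, -20, 0, -12]
  [-11, -25, -21, -9, 0]
Answer: M* = [[0, -14, -10, 2, -3], [3, 0, -4, 5, 0], [-7, -21, 0, -5, 4], [-13, -16, -20, 0, -12], [-11, -25, -21, -9, 0]]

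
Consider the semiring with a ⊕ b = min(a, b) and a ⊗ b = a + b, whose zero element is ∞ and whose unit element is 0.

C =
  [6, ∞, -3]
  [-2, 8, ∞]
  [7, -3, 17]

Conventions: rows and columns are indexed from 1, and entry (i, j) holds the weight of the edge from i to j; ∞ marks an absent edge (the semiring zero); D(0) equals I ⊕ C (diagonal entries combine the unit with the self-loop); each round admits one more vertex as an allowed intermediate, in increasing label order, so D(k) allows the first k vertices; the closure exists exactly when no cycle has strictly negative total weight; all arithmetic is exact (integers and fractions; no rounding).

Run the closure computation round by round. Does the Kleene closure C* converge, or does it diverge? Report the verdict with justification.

D(0):
  [0, ∞, -3]
  [-2, 0, ∞]
  [7, -3, 0]
D(1):
  [0, ∞, -3]
  [-2, 0, -5]
  [7, -3, 0]
Detection: at round 2, diagonal entry (3, 3) turns strictly negative.
Key observation: the cycle 3->2->1->3 has total weight (-3) + (-2) + (-3), which is strictly negative.
Answer: DIVERGES — negative cycle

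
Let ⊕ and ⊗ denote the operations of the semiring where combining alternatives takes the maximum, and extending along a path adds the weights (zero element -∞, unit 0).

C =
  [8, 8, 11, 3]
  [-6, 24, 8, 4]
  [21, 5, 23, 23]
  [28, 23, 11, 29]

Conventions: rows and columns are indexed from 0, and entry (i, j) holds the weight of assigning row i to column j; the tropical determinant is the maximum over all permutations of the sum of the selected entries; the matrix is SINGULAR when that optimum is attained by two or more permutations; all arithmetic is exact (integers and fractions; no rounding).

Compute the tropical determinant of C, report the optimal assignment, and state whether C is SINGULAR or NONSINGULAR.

σ = (0, 1, 2, 3): 8 + 24 + 23 + 29 = 84
σ = (0, 1, 3, 2): 8 + 24 + 23 + 11 = 66
σ = (0, 2, 1, 3): 8 + 8 + 5 + 29 = 50
σ = (0, 2, 3, 1): 8 + 8 + 23 + 23 = 62
σ = (0, 3, 1, 2): 8 + 4 + 5 + 11 = 28
σ = (0, 3, 2, 1): 8 + 4 + 23 + 23 = 58
σ = (1, 0, 2, 3): 8 + (-6) + 23 + 29 = 54
σ = (1, 0, 3, 2): 8 + (-6) + 23 + 11 = 36
σ = (1, 2, 0, 3): 8 + 8 + 21 + 29 = 66
σ = (1, 2, 3, 0): 8 + 8 + 23 + 28 = 67
σ = (1, 3, 0, 2): 8 + 4 + 21 + 11 = 44
σ = (1, 3, 2, 0): 8 + 4 + 23 + 28 = 63
σ = (2, 0, 1, 3): 11 + (-6) + 5 + 29 = 39
σ = (2, 0, 3, 1): 11 + (-6) + 23 + 23 = 51
σ = (2, 1, 0, 3): 11 + 24 + 21 + 29 = 85
σ = (2, 1, 3, 0): 11 + 24 + 23 + 28 = 86
σ = (2, 3, 0, 1): 11 + 4 + 21 + 23 = 59
σ = (2, 3, 1, 0): 11 + 4 + 5 + 28 = 48
σ = (3, 0, 1, 2): 3 + (-6) + 5 + 11 = 13
σ = (3, 0, 2, 1): 3 + (-6) + 23 + 23 = 43
σ = (3, 1, 0, 2): 3 + 24 + 21 + 11 = 59
σ = (3, 1, 2, 0): 3 + 24 + 23 + 28 = 78
σ = (3, 2, 0, 1): 3 + 8 + 21 + 23 = 55
σ = (3, 2, 1, 0): 3 + 8 + 5 + 28 = 44
Optimal value attained by: σ = (2, 1, 3, 0).
Answer: det⊕(C) = 86; verdict: NONSINGULAR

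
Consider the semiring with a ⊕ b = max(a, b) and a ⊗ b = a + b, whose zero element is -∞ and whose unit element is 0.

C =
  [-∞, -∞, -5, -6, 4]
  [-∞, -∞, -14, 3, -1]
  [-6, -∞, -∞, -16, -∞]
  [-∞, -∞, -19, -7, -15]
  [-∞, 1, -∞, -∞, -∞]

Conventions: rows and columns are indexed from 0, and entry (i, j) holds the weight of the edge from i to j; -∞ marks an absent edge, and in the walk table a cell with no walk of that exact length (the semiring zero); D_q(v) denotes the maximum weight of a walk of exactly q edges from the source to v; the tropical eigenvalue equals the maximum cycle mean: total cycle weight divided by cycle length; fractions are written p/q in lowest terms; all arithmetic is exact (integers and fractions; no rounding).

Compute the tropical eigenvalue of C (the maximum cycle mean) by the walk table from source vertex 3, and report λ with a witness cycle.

q=0: [-∞, -∞, -∞, 0, -∞]
q=1: [-∞, -∞, -19, -7, -15]
q=2: [-25, -14, -26, -14, -22]
q=3: [-32, -21, -28, -11, -15]
q=4: [-34, -14, -30, -18, -22]
q=5: [-36, -21, -28, -11, -15]
Optimal cycle mean attained by: cycle 1->4->1, total (-1) + 1, length 2.
Answer: λ = 0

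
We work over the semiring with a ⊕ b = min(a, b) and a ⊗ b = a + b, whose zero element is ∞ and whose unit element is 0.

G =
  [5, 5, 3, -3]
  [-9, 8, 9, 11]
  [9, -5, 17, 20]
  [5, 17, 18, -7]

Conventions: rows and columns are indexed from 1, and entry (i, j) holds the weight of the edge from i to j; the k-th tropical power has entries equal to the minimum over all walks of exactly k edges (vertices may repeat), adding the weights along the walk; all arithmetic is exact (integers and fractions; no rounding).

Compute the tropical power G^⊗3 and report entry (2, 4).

G^⊗2:
  [-4, -2, 8, -10]
  [-4, -4, -6, -12]
  [-14, 3, 4, 6]
  [-2, 10, 8, -14]
G^⊗3:
  [-11, 1, -1, -17]
  [-13, -11, -1, -19]
  [-9, -9, -11, -17]
  [-9, 3, 1, -21]
Key observation: the optimum is the walk 2->1->4->4, with weight (-9) + (-3) + (-7) = -19.
Optimal value attained by: walk 2->1->4->4.
Answer: (G^⊗3)[2][4] = -19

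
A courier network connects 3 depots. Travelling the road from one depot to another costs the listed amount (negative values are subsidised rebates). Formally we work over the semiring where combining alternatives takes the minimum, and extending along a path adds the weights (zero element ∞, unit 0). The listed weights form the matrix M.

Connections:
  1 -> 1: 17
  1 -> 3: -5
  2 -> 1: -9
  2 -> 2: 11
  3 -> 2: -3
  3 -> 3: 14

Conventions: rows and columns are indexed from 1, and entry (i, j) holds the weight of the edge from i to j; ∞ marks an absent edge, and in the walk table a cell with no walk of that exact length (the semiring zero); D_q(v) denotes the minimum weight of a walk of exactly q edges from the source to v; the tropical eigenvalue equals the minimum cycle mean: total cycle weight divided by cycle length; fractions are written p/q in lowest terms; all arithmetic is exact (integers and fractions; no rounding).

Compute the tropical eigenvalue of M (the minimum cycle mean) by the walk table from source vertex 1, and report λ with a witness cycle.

q=0: [0, ∞, ∞]
q=1: [17, ∞, -5]
q=2: [34, -8, 9]
q=3: [-17, 3, 23]
Optimal cycle mean attained by: cycle 1->3->2->1, total (-5) + (-3) + (-9), length 3.
Answer: λ = -17/3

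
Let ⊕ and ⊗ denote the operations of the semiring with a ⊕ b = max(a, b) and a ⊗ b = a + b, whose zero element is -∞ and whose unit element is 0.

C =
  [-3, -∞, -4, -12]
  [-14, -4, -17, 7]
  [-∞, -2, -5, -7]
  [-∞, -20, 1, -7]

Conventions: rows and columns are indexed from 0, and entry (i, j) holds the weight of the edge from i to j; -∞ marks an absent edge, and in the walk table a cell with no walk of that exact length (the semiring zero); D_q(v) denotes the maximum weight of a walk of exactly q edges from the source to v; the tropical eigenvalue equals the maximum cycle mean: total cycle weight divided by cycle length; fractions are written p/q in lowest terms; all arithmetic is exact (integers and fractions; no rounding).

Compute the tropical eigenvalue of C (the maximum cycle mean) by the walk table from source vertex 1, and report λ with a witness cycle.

q=0: [-∞, 0, -∞, -∞]
q=1: [-14, -4, -17, 7]
q=2: [-17, -8, 8, 3]
q=3: [-20, 6, 4, 1]
q=4: [-8, 2, 2, 13]
Optimal cycle mean attained by: cycle 1->3->2->1, total 7 + 1 + (-2), length 3.
Answer: λ = 2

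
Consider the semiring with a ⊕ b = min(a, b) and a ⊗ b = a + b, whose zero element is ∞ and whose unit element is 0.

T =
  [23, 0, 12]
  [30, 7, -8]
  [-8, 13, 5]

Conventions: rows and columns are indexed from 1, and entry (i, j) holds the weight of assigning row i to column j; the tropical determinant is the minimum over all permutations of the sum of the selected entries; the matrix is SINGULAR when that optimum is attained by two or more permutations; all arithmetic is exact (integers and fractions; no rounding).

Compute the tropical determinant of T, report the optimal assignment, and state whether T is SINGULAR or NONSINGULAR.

σ = (1, 2, 3): 23 + 7 + 5 = 35
σ = (1, 3, 2): 23 + (-8) + 13 = 28
σ = (2, 1, 3): 0 + 30 + 5 = 35
σ = (2, 3, 1): 0 + (-8) + (-8) = -16
σ = (3, 1, 2): 12 + 30 + 13 = 55
σ = (3, 2, 1): 12 + 7 + (-8) = 11
Optimal value attained by: σ = (2, 3, 1).
Answer: det⊕(T) = -16; verdict: NONSINGULAR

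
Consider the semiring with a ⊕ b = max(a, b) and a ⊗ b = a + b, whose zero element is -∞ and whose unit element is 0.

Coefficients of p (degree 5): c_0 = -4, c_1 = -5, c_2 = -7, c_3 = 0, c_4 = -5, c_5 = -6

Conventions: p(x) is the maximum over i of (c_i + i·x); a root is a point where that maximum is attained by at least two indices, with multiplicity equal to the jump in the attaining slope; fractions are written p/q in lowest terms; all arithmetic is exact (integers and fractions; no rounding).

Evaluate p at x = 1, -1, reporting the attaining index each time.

p(1) = max(-4+0·1=-4, -5+1·1=-4, -7+2·1=-5, 0+3·1=3, -5+4·1=-1, -6+5·1=-1) = 3 (attained by i=3)
p(-1) = max(-4+0·(-1)=-4, -5+1·(-1)=-6, -7+2·(-1)=-9, 0+3·(-1)=-3, -5+4·(-1)=-9, -6+5·(-1)=-11) = -3 (attained by i=3)
Answer: p(1) = 3; p(-1) = -3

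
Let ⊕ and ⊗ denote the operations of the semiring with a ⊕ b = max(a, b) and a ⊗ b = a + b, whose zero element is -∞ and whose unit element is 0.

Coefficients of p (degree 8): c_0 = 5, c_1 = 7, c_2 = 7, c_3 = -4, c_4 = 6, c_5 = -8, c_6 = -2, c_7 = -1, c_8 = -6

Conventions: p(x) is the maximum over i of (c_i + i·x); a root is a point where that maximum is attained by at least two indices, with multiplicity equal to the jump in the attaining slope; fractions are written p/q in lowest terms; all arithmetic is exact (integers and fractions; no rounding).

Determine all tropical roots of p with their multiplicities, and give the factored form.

hull edge (i=0, c=5) to (i=1, c=7): slope 2, span 1
hull edge (i=1, c=7) to (i=2, c=7): slope 0, span 1
hull edge (i=2, c=7) to (i=4, c=6): slope -1/2, span 2
hull edge (i=4, c=6) to (i=7, c=-1): slope -7/3, span 3
hull edge (i=7, c=-1) to (i=8, c=-6): slope -5, span 1
Factored form: p(x) = -6 ⊗ (x ⊕ (-2)) ⊗ (x ⊕ 0) ⊗ (x ⊕ 1/2) ⊗ (x ⊕ 1/2) ⊗ (x ⊕ 7/3) ⊗ (x ⊕ 7/3) ⊗ (x ⊕ 7/3) ⊗ (x ⊕ 5)
Answer: roots = -2 (mult 1), 0 (mult 1), 1/2 (mult 2), 7/3 (mult 3), 5 (mult 1)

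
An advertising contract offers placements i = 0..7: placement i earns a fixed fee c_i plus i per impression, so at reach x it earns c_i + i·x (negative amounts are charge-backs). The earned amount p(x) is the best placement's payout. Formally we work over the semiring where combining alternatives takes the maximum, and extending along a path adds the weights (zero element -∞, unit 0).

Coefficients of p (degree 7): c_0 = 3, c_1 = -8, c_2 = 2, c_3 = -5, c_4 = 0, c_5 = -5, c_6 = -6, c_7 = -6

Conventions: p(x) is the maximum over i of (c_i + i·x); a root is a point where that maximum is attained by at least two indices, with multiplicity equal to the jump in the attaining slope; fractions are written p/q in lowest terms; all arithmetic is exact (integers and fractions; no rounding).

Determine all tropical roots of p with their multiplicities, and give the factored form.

hull edge (i=0, c=3) to (i=2, c=2): slope -1/2, span 2
hull edge (i=2, c=2) to (i=4, c=0): slope -1, span 2
hull edge (i=4, c=0) to (i=7, c=-6): slope -2, span 3
Factored form: p(x) = -6 ⊗ (x ⊕ 1/2) ⊗ (x ⊕ 1/2) ⊗ (x ⊕ 1) ⊗ (x ⊕ 1) ⊗ (x ⊕ 2) ⊗ (x ⊕ 2) ⊗ (x ⊕ 2)
Answer: roots = 1/2 (mult 2), 1 (mult 2), 2 (mult 3)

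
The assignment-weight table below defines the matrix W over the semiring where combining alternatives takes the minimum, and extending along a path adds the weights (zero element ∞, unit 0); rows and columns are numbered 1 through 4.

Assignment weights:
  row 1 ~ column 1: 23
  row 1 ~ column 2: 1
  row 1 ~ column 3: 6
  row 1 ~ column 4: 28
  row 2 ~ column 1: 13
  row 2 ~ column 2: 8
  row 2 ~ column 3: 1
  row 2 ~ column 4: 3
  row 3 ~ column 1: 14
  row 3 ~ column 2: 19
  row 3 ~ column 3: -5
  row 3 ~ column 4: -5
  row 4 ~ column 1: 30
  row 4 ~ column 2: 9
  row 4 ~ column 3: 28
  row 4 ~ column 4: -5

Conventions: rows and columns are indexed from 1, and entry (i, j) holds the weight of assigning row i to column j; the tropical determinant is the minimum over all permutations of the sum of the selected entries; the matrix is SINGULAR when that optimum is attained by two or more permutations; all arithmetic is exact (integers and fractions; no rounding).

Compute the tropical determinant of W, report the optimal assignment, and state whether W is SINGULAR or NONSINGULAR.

σ = (1, 2, 3, 4): 23 + 8 + (-5) + (-5) = 21
σ = (1, 2, 4, 3): 23 + 8 + (-5) + 28 = 54
σ = (1, 3, 2, 4): 23 + 1 + 19 + (-5) = 38
σ = (1, 3, 4, 2): 23 + 1 + (-5) + 9 = 28
σ = (1, 4, 2, 3): 23 + 3 + 19 + 28 = 73
σ = (1, 4, 3, 2): 23 + 3 + (-5) + 9 = 30
σ = (2, 1, 3, 4): 1 + 13 + (-5) + (-5) = 4
σ = (2, 1, 4, 3): 1 + 13 + (-5) + 28 = 37
σ = (2, 3, 1, 4): 1 + 1 + 14 + (-5) = 11
σ = (2, 3, 4, 1): 1 + 1 + (-5) + 30 = 27
σ = (2, 4, 1, 3): 1 + 3 + 14 + 28 = 46
σ = (2, 4, 3, 1): 1 + 3 + (-5) + 30 = 29
σ = (3, 1, 2, 4): 6 + 13 + 19 + (-5) = 33
σ = (3, 1, 4, 2): 6 + 13 + (-5) + 9 = 23
σ = (3, 2, 1, 4): 6 + 8 + 14 + (-5) = 23
σ = (3, 2, 4, 1): 6 + 8 + (-5) + 30 = 39
σ = (3, 4, 1, 2): 6 + 3 + 14 + 9 = 32
σ = (3, 4, 2, 1): 6 + 3 + 19 + 30 = 58
σ = (4, 1, 2, 3): 28 + 13 + 19 + 28 = 88
σ = (4, 1, 3, 2): 28 + 13 + (-5) + 9 = 45
σ = (4, 2, 1, 3): 28 + 8 + 14 + 28 = 78
σ = (4, 2, 3, 1): 28 + 8 + (-5) + 30 = 61
σ = (4, 3, 1, 2): 28 + 1 + 14 + 9 = 52
σ = (4, 3, 2, 1): 28 + 1 + 19 + 30 = 78
Optimal value attained by: σ = (2, 1, 3, 4).
Answer: det⊕(W) = 4; verdict: NONSINGULAR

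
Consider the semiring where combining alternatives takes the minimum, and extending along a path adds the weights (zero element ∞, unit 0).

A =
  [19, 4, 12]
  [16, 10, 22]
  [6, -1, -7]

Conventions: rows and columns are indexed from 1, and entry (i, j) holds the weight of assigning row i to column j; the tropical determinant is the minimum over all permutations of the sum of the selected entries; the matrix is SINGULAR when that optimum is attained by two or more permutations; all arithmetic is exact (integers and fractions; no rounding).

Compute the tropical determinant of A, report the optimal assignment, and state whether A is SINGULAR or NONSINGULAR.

σ = (1, 2, 3): 19 + 10 + (-7) = 22
σ = (1, 3, 2): 19 + 22 + (-1) = 40
σ = (2, 1, 3): 4 + 16 + (-7) = 13
σ = (2, 3, 1): 4 + 22 + 6 = 32
σ = (3, 1, 2): 12 + 16 + (-1) = 27
σ = (3, 2, 1): 12 + 10 + 6 = 28
Optimal value attained by: σ = (2, 1, 3).
Answer: det⊕(A) = 13; verdict: NONSINGULAR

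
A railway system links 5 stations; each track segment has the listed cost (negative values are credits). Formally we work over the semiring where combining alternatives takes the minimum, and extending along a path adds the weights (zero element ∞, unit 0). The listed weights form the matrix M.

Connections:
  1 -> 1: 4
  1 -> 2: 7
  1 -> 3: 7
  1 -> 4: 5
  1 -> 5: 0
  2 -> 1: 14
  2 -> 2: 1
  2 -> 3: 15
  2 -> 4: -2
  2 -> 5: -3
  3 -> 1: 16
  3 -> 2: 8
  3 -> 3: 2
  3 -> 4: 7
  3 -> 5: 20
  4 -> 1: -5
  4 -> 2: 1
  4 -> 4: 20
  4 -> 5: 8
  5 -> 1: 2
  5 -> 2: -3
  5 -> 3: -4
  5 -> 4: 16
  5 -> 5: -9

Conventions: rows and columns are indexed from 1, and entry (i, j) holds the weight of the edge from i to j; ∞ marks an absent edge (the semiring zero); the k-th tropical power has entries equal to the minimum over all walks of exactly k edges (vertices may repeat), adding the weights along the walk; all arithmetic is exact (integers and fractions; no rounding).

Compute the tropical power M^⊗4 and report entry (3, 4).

M^⊗2:
  [0, -3, -4, 5, -9]
  [-7, -6, -7, -1, -12]
  [2, 8, 4, 6, 5]
  [-1, 2, 2, -1, -5]
  [-7, -12, -13, -5, -18]
M^⊗3:
  [-7, -12, -13, -5, -18]
  [-10, -15, -16, -8, -21]
  [1, 2, 1, 6, -4]
  [-6, -8, -9, 0, -14]
  [-16, -21, -22, -14, -27]
M^⊗4:
  [-16, -21, -22, -14, -27]
  [-19, -24, -25, -17, -30]
  [-2, -7, -8, 0, -13]
  [-12, -17, -18, -10, -23]
  [-25, -30, -31, -23, -36]
Key observation: the optimum is the walk 3->2->5->2->4, with weight 8 + (-3) + (-3) + (-2) = 0.
Optimal value attained by: walk 3->2->5->2->4.
Answer: (M^⊗4)[3][4] = 0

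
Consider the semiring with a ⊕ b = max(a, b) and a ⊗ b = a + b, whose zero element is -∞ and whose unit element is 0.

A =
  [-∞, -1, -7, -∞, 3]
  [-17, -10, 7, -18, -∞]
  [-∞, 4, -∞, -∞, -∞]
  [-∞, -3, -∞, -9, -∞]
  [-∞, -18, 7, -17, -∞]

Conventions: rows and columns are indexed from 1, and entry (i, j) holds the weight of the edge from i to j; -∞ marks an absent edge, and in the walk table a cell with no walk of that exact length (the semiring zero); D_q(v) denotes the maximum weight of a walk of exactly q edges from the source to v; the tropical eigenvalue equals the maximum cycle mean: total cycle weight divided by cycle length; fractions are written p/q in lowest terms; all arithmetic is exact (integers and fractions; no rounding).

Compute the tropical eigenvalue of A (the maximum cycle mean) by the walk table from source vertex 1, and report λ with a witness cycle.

q=0: [0, -∞, -∞, -∞, -∞]
q=1: [-∞, -1, -7, -∞, 3]
q=2: [-18, -3, 10, -14, -∞]
q=3: [-20, 14, 4, -21, -15]
q=4: [-3, 8, 21, -4, -17]
q=5: [-9, 25, 15, -10, 0]
Optimal cycle mean attained by: cycle 2->3->2, total 7 + 4, length 2.
Answer: λ = 11/2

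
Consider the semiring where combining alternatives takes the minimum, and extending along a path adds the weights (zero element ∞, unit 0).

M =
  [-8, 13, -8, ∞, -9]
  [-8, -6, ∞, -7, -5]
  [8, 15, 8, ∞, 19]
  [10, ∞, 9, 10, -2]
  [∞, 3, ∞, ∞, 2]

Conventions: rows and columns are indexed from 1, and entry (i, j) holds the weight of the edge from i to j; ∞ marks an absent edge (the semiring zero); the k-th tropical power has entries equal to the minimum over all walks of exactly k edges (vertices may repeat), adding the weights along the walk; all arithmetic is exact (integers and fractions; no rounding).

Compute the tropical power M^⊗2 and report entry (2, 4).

M^⊗2:
  [-16, -6, -16, 6, -17]
  [-16, -12, -16, -13, -17]
  [0, 9, 0, 8, -1]
  [2, 1, 2, 20, 0]
  [-5, -3, ∞, -4, -2]
Key observation: the optimum is the walk 2->2->4, with weight (-6) + (-7) = -13.
Optimal value attained by: walk 2->2->4.
Answer: (M^⊗2)[2][4] = -13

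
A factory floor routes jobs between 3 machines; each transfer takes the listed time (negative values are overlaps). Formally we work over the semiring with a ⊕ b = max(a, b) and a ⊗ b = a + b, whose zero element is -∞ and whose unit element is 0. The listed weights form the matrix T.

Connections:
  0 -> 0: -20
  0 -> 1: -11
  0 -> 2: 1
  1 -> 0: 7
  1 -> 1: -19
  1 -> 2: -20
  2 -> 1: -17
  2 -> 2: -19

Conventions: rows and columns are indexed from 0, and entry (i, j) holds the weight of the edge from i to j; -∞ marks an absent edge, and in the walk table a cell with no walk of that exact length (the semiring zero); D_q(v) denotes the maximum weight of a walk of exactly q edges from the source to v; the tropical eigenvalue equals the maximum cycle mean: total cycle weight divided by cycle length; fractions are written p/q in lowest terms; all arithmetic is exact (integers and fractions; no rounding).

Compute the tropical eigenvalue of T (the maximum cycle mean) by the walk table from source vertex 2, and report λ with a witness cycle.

q=0: [-∞, -∞, 0]
q=1: [-∞, -17, -19]
q=2: [-10, -36, -37]
q=3: [-29, -21, -9]
Optimal cycle mean attained by: cycle 0->1->0, total (-11) + 7, length 2.
Answer: λ = -2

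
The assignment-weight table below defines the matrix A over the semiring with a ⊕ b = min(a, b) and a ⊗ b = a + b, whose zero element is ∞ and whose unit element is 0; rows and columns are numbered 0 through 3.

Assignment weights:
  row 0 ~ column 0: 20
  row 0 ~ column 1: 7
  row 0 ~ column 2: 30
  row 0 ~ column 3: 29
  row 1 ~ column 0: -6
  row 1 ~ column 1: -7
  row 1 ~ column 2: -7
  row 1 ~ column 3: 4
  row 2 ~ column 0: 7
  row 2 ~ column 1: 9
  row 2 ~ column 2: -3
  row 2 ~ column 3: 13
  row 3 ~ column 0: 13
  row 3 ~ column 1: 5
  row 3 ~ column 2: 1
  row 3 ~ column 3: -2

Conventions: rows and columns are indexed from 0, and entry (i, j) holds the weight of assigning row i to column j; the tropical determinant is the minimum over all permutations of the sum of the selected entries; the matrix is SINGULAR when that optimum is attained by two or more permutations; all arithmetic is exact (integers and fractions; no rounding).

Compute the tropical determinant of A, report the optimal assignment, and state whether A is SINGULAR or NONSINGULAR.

σ = (0, 1, 2, 3): 20 + (-7) + (-3) + (-2) = 8
σ = (0, 1, 3, 2): 20 + (-7) + 13 + 1 = 27
σ = (0, 2, 1, 3): 20 + (-7) + 9 + (-2) = 20
σ = (0, 2, 3, 1): 20 + (-7) + 13 + 5 = 31
σ = (0, 3, 1, 2): 20 + 4 + 9 + 1 = 34
σ = (0, 3, 2, 1): 20 + 4 + (-3) + 5 = 26
σ = (1, 0, 2, 3): 7 + (-6) + (-3) + (-2) = -4
σ = (1, 0, 3, 2): 7 + (-6) + 13 + 1 = 15
σ = (1, 2, 0, 3): 7 + (-7) + 7 + (-2) = 5
σ = (1, 2, 3, 0): 7 + (-7) + 13 + 13 = 26
σ = (1, 3, 0, 2): 7 + 4 + 7 + 1 = 19
σ = (1, 3, 2, 0): 7 + 4 + (-3) + 13 = 21
σ = (2, 0, 1, 3): 30 + (-6) + 9 + (-2) = 31
σ = (2, 0, 3, 1): 30 + (-6) + 13 + 5 = 42
σ = (2, 1, 0, 3): 30 + (-7) + 7 + (-2) = 28
σ = (2, 1, 3, 0): 30 + (-7) + 13 + 13 = 49
σ = (2, 3, 0, 1): 30 + 4 + 7 + 5 = 46
σ = (2, 3, 1, 0): 30 + 4 + 9 + 13 = 56
σ = (3, 0, 1, 2): 29 + (-6) + 9 + 1 = 33
σ = (3, 0, 2, 1): 29 + (-6) + (-3) + 5 = 25
σ = (3, 1, 0, 2): 29 + (-7) + 7 + 1 = 30
σ = (3, 1, 2, 0): 29 + (-7) + (-3) + 13 = 32
σ = (3, 2, 0, 1): 29 + (-7) + 7 + 5 = 34
σ = (3, 2, 1, 0): 29 + (-7) + 9 + 13 = 44
Optimal value attained by: σ = (1, 0, 2, 3).
Answer: det⊕(A) = -4; verdict: NONSINGULAR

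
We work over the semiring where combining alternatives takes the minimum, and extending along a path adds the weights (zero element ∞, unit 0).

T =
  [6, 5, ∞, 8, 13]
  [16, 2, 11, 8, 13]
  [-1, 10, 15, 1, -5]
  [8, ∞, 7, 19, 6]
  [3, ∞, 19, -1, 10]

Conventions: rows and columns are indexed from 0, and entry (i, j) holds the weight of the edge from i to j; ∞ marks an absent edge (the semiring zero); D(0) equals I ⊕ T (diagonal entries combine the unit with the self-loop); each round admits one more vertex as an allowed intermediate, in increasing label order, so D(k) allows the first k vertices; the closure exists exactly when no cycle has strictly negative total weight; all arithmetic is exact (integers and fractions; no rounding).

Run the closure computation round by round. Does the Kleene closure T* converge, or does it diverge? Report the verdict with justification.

D(0):
  [0, 5, ∞, 8, 13]
  [16, 0, 11, 8, 13]
  [-1, 10, 0, 1, -5]
  [8, ∞, 7, 0, 6]
  [3, ∞, 19, -1, 0]
D(1):
  [0, 5, ∞, 8, 13]
  [16, 0, 11, 8, 13]
  [-1, 4, 0, 1, -5]
  [8, 13, 7, 0, 6]
  [3, 8, 19, -1, 0]
D(2):
  [0, 5, 16, 8, 13]
  [16, 0, 11, 8, 13]
  [-1, 4, 0, 1, -5]
  [8, 13, 7, 0, 6]
  [3, 8, 19, -1, 0]
D(3):
  [0, 5, 16, 8, 11]
  [10, 0, 11, 8, 6]
  [-1, 4, 0, 1, -5]
  [6, 11, 7, 0, 2]
  [3, 8, 19, -1, 0]
D(4):
  [0, 5, 15, 8, 10]
  [10, 0, 11, 8, 6]
  [-1, 4, 0, 1, -5]
  [6, 11, 7, 0, 2]
  [3, 8, 6, -1, 0]
D(5):
  [0, 5, 15, 8, 10]
  [9, 0, 11, 5, 6]
  [-2, 3, 0, -6, -5]
  [5, 10, 7, 0, 2]
  [3, 8, 6, -1, 0]
Key observation: every diagonal entry stays at the unit through all rounds, so no improving cycle exists.
Answer: CONVERGES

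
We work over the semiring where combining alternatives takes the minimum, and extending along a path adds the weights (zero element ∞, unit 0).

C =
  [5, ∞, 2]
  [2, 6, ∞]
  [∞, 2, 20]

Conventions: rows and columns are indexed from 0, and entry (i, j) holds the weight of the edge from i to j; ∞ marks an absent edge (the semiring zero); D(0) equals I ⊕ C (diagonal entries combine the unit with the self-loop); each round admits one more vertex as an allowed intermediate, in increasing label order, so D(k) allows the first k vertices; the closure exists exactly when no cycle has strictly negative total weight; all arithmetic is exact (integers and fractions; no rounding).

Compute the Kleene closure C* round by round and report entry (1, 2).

D(0):
  [0, ∞, 2]
  [2, 0, ∞]
  [∞, 2, 0]
D(1):
  [0, ∞, 2]
  [2, 0, 4]
  [∞, 2, 0]
D(2):
  [0, ∞, 2]
  [2, 0, 4]
  [4, 2, 0]
D(3):
  [0, 4, 2]
  [2, 0, 4]
  [4, 2, 0]
Answer: C*[1][2] = 4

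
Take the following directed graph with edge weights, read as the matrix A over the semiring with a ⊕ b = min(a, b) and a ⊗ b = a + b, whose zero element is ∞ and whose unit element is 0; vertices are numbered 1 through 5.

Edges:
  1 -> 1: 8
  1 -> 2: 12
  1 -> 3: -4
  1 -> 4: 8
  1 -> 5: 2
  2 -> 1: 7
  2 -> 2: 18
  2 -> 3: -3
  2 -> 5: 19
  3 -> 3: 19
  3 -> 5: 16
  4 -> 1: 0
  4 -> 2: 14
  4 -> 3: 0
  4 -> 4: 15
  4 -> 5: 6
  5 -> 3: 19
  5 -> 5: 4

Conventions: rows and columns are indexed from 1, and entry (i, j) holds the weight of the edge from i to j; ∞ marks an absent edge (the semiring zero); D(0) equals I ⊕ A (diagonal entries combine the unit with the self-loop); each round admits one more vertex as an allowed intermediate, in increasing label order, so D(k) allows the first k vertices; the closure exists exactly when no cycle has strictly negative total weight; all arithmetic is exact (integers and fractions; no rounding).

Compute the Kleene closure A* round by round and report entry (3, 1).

D(0):
  [0, 12, -4, 8, 2]
  [7, 0, -3, ∞, 19]
  [∞, ∞, 0, ∞, 16]
  [0, 14, 0, 0, 6]
  [∞, ∞, 19, ∞, 0]
D(1):
  [0, 12, -4, 8, 2]
  [7, 0, -3, 15, 9]
  [∞, ∞, 0, ∞, 16]
  [0, 12, -4, 0, 2]
  [∞, ∞, 19, ∞, 0]
D(2):
  [0, 12, -4, 8, 2]
  [7, 0, -3, 15, 9]
  [∞, ∞, 0, ∞, 16]
  [0, 12, -4, 0, 2]
  [∞, ∞, 19, ∞, 0]
D(3):
  [0, 12, -4, 8, 2]
  [7, 0, -3, 15, 9]
  [∞, ∞, 0, ∞, 16]
  [0, 12, -4, 0, 2]
  [∞, ∞, 19, ∞, 0]
D(4):
  [0, 12, -4, 8, 2]
  [7, 0, -3, 15, 9]
  [∞, ∞, 0, ∞, 16]
  [0, 12, -4, 0, 2]
  [∞, ∞, 19, ∞, 0]
D(5):
  [0, 12, -4, 8, 2]
  [7, 0, -3, 15, 9]
  [∞, ∞, 0, ∞, 16]
  [0, 12, -4, 0, 2]
  [∞, ∞, 19, ∞, 0]
Answer: A*[3][1] = ∞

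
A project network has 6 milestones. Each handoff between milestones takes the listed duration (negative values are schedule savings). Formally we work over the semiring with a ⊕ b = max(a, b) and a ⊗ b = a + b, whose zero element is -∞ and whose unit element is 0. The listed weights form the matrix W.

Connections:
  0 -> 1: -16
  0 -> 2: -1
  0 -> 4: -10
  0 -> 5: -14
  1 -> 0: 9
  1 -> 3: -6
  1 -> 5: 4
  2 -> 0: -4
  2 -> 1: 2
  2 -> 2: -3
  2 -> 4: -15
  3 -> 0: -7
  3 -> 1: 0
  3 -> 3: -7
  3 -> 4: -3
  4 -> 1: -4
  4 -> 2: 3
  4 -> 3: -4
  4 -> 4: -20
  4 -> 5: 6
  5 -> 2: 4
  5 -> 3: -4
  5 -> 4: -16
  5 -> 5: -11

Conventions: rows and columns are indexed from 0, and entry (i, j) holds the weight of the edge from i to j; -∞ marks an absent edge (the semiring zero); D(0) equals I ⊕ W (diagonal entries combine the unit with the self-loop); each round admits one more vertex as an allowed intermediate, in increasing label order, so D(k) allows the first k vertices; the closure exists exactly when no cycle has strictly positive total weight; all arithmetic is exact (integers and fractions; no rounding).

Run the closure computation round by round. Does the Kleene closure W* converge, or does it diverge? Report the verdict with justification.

D(0):
  [0, -16, -1, -∞, -10, -14]
  [9, 0, -∞, -6, -∞, 4]
  [-4, 2, 0, -∞, -15, -∞]
  [-7, 0, -∞, 0, -3, -∞]
  [-∞, -4, 3, -4, 0, 6]
  [-∞, -∞, 4, -4, -16, 0]
D(1):
  [0, -16, -1, -∞, -10, -14]
  [9, 0, 8, -6, -1, 4]
  [-4, 2, 0, -∞, -14, -18]
  [-7, 0, -8, 0, -3, -21]
  [-∞, -4, 3, -4, 0, 6]
  [-∞, -∞, 4, -4, -16, 0]
Detection: at round 2, diagonal entry (2, 2) turns strictly positive.
Key observation: the cycle 2->1->0->2 has total weight 2 + 9 + (-1), which is strictly positive.
Answer: DIVERGES — positive cycle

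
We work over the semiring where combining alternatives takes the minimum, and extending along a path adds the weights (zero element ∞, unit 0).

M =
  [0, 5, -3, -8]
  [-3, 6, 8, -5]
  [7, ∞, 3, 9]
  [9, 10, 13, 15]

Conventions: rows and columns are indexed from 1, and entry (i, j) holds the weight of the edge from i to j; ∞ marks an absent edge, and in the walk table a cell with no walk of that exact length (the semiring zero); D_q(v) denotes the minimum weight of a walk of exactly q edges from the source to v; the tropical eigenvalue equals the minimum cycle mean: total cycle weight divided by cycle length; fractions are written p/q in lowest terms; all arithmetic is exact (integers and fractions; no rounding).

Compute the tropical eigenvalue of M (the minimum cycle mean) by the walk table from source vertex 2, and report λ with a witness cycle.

q=0: [∞, 0, ∞, ∞]
q=1: [-3, 6, 8, -5]
q=2: [-3, 2, -6, -11]
q=3: [-3, -1, -6, -11]
q=4: [-4, -1, -6, -11]
Optimal cycle mean attained by: cycle 1->4->2->1, total (-8) + 10 + (-3), length 3.
Answer: λ = -1/3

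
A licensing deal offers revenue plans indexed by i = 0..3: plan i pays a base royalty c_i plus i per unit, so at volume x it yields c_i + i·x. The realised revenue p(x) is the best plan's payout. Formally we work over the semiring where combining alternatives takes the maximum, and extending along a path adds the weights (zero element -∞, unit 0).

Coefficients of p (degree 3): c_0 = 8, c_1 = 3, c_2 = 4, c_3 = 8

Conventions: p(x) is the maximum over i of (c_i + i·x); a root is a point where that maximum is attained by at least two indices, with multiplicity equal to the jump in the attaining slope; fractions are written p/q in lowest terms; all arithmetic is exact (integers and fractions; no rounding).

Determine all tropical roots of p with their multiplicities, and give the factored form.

hull edge (i=0, c=8) to (i=3, c=8): slope 0, span 3
Factored form: p(x) = 8 ⊗ (x ⊕ 0) ⊗ (x ⊕ 0) ⊗ (x ⊕ 0)
Answer: roots = 0 (mult 3)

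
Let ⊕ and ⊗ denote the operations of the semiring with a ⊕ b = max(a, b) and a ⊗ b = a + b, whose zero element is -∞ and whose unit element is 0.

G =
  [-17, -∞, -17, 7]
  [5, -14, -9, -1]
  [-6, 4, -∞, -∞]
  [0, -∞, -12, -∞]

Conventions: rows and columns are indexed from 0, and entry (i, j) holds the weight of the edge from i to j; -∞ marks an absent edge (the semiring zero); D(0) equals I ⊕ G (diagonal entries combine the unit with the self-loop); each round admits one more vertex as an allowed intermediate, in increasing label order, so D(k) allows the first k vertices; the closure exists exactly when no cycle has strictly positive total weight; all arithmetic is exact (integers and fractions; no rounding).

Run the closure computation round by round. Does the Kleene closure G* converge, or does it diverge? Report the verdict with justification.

D(0):
  [0, -∞, -17, 7]
  [5, 0, -9, -1]
  [-6, 4, 0, -∞]
  [0, -∞, -12, 0]
Detection: at round 1, diagonal entry (3, 3) turns strictly positive.
Key observation: the cycle 3->0->3 has total weight 0 + 7, which is strictly positive.
Answer: DIVERGES — positive cycle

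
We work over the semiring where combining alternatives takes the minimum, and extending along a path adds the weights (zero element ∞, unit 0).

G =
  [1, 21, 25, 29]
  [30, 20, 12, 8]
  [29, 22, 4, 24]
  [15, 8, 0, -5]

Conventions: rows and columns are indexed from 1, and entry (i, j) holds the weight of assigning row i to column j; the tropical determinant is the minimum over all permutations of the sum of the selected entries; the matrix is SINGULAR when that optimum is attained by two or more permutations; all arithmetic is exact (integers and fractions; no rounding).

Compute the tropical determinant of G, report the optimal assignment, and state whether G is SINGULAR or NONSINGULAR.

σ = (1, 2, 3, 4): 1 + 20 + 4 + (-5) = 20
σ = (1, 2, 4, 3): 1 + 20 + 24 + 0 = 45
σ = (1, 3, 2, 4): 1 + 12 + 22 + (-5) = 30
σ = (1, 3, 4, 2): 1 + 12 + 24 + 8 = 45
σ = (1, 4, 2, 3): 1 + 8 + 22 + 0 = 31
σ = (1, 4, 3, 2): 1 + 8 + 4 + 8 = 21
σ = (2, 1, 3, 4): 21 + 30 + 4 + (-5) = 50
σ = (2, 1, 4, 3): 21 + 30 + 24 + 0 = 75
σ = (2, 3, 1, 4): 21 + 12 + 29 + (-5) = 57
σ = (2, 3, 4, 1): 21 + 12 + 24 + 15 = 72
σ = (2, 4, 1, 3): 21 + 8 + 29 + 0 = 58
σ = (2, 4, 3, 1): 21 + 8 + 4 + 15 = 48
σ = (3, 1, 2, 4): 25 + 30 + 22 + (-5) = 72
σ = (3, 1, 4, 2): 25 + 30 + 24 + 8 = 87
σ = (3, 2, 1, 4): 25 + 20 + 29 + (-5) = 69
σ = (3, 2, 4, 1): 25 + 20 + 24 + 15 = 84
σ = (3, 4, 1, 2): 25 + 8 + 29 + 8 = 70
σ = (3, 4, 2, 1): 25 + 8 + 22 + 15 = 70
σ = (4, 1, 2, 3): 29 + 30 + 22 + 0 = 81
σ = (4, 1, 3, 2): 29 + 30 + 4 + 8 = 71
σ = (4, 2, 1, 3): 29 + 20 + 29 + 0 = 78
σ = (4, 2, 3, 1): 29 + 20 + 4 + 15 = 68
σ = (4, 3, 1, 2): 29 + 12 + 29 + 8 = 78
σ = (4, 3, 2, 1): 29 + 12 + 22 + 15 = 78
Optimal value attained by: σ = (1, 2, 3, 4).
Answer: det⊕(G) = 20; verdict: NONSINGULAR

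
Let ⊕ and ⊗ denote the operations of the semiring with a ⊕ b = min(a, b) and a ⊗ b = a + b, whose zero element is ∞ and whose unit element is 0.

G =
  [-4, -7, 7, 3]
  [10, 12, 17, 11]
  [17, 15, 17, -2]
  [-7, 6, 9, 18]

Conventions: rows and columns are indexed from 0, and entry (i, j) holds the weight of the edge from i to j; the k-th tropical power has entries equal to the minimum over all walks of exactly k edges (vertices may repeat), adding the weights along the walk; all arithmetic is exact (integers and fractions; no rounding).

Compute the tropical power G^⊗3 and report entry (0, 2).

G^⊗2:
  [-8, -11, 3, -1]
  [4, 3, 17, 13]
  [-9, 4, 7, 15]
  [-11, -14, 0, -4]
G^⊗3:
  [-12, -15, -1, -5]
  [0, -3, 11, 7]
  [-13, -16, -2, -6]
  [-15, -18, -4, -8]
Key observation: the optimum is the walk 0->0->0->2, with weight (-4) + (-4) + 7 = -1.
Optimal value attained by: walk 0->0->0->2.
Answer: (G^⊗3)[0][2] = -1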